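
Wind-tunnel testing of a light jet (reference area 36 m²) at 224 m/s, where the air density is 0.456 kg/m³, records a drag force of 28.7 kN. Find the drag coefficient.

CD = 0.0697

From D = ½ρv²S·CD, rearranging gives CD = 2D/(ρv²S).
CD = 2 × 28700 / (0.456 × 224² × 36) = 0.0697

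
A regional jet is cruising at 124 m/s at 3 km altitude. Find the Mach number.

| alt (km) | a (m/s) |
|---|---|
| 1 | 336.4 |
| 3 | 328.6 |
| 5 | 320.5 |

M = 0.377

At 3 km, from the table: a = 328.6 m/s.
M = v/a = 124 / 328.6 = 0.377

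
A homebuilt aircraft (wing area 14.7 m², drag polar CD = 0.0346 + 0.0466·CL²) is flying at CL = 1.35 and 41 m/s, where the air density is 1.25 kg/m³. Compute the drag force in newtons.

D = 1850 N

CD = 0.0346 + 0.0466 × 1.35² = 0.1195
D = ½ρv²S·CD = ½ × 1.25 × 41² × 14.7 × 0.1195 = 1850 N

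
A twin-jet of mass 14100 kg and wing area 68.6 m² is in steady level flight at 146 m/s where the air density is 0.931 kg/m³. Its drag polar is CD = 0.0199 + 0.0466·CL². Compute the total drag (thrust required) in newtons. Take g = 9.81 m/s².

Level flight ⇒ L = W = m·g = 14100 × 9.81 = 1.3832×10^5 N.
Dynamic pressure q = 0.5 × 0.931 × 146² = 9923 Pa.
CL = W/(q·S) = 1.3832×10^5 / (9923 × 68.6) = 0.2032.
CD = 0.0199 + 0.0466 × 0.2032² = 0.02182.
D = q·S·CD = 9923 × 68.6 × 0.02182 = 14860 N

D = 14900 N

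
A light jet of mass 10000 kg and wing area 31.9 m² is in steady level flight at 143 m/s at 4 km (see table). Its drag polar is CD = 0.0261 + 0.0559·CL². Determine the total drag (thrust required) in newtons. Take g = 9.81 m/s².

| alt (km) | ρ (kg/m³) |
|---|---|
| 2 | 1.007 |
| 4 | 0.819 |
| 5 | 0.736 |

At 4 km, from the table: ρ = 0.819 kg/m³.
Level flight ⇒ L = W = m·g = 10000 × 9.81 = 98100 N.
Dynamic pressure q = 0.5 × 0.819 × 143² = 8374 Pa.
CL = 2W/(ρv²S) = 2×98100/(0.819×143²×31.9) = 0.3672.
CD = 0.0261 + 0.0559 × 0.3672² = 0.03364.
D = q·S·CD = 8374 × 31.9 × 0.03364 = 8986 N

D = 8990 N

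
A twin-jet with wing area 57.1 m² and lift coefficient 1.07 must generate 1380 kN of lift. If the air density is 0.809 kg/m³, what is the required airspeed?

v = 236 m/s

L = ½ρv²S·CL ⇒ v = √(2L/(ρ·S·CL))
v = √(2 × 1.38×10^6 / (0.809 × 57.1 × 1.07)) = √55840 = 236 m/s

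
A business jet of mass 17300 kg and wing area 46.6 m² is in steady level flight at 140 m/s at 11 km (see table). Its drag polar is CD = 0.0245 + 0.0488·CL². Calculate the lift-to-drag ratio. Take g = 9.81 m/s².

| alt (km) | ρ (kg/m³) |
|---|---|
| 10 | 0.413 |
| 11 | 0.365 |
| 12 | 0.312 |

L/D = 13.6

At 11 km, from the table: ρ = 0.365 kg/m³.
Weight W = mg = 17300 × 9.81 = 1.6971×10^5 N; in level flight L = W.
q = ½ρv² = ½ × 0.365 × 140² = 3577 Pa.
CL = 2W/(ρv²S) = 2×1.6971×10^5/(0.365×140²×46.6) = 1.018.
CD = 0.0245 + 0.0488 × 1.018² = 0.07509.
L/D = CL/CD = 1.018 / 0.07509 = 13.6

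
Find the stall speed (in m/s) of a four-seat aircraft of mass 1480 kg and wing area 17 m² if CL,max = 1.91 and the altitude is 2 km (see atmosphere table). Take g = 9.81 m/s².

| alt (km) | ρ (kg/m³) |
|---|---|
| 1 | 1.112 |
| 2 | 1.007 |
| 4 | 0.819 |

At 2 km, from the table: ρ = 1.007 kg/m³.
Stall occurs when L = W at CL,max. W = mg = 1480 × 9.81 = 14520 N.
From L = ½ρV²S·CL,max = W: V_stall = √(2W/(ρSCL,max)) = √(2·14520/(1.007·17·1.91))
V_stall = √888.1 = 29.8 m/s

V_stall = 29.8 m/s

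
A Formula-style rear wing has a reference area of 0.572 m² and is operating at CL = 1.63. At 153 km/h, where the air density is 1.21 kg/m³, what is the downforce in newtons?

Convert speed: v = 153 km/h ÷ 3.6 = 42.5 m/s.
L = ½ρv²S·CL = ½ × 1.21 × 42.5² × 0.572 × 1.63 = 1020 N

L = 1020 N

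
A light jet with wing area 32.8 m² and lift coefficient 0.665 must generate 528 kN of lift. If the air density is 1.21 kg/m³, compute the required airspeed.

L = ½ρv²S·CL ⇒ v = √(2L/(ρ·S·CL))
v = √(2 × 5.28×10^5 / (1.21 × 32.8 × 0.665)) = √40010 = 200 m/s

v = 200 m/s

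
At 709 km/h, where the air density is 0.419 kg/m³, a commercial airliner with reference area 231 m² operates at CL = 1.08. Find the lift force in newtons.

Convert speed: v = 709 km/h ÷ 3.6 = 196.9 m/s.
L = ½ρv²S·CL = ½ × 0.419 × 196.9² × 231 × 1.08 = 2.03×10^6 N ≈ 2030 kN

L = 2.03×10^6 N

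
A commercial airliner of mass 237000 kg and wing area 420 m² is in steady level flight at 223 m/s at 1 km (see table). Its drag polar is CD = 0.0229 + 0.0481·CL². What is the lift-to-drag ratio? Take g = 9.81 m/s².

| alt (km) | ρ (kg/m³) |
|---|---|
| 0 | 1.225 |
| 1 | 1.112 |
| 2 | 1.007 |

At 1 km, from the table: ρ = 1.112 kg/m³.
Level flight ⇒ L = W = m·g = 237000 × 9.81 = 2.325×10^6 N.
Dynamic pressure q = 0.5 × 1.112 × 223² = 27650 Pa.
CL = 2W/(ρv²S) = 2×2.325×10^6/(1.112×223²×420) = 0.2002.
CD = 0.0229 + 0.0481 × 0.2002² = 0.02483.
L/D = CL/CD = 0.2002 / 0.02483 = 8.06

L/D = 8.06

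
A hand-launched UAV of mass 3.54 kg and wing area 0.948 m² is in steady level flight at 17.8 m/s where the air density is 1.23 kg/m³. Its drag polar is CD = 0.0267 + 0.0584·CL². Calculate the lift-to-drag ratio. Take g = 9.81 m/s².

L/D = 6.54

Level flight ⇒ L = W = m·g = 3.54 × 9.81 = 34.727 N.
Dynamic pressure q = 0.5 × 1.23 × 17.8² = 194.9 Pa.
CL = W/(q·S) = 34.727 / (194.9 × 0.948) = 0.188.
CD = 0.0267 + 0.0584 × 0.188² = 0.02876.
L/D = CL/CD = 0.188 / 0.02876 = 6.54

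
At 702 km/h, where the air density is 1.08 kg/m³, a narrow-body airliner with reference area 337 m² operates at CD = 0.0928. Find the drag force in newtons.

Convert speed: v = 702 km/h ÷ 3.6 = 195 m/s.
Dynamic pressure q = ½ρv² = ½ × 1.08 × 195² = 20530 Pa.
D = q·S·CD = 20530 × 337 × 0.0928 = 6.42×10^5 N ≈ 642 kN

D = 6.42×10^5 N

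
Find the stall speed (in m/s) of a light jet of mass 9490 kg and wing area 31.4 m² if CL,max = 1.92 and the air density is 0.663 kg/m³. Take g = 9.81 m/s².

V_stall = 68.3 m/s

Weight W = mg = 9490 × 9.81 = 93100 N.
From L = ½ρV²S·CL,max = W: V_stall = √(2W/(ρSCL,max)) = √(2·93100/(0.663·31.4·1.92))
V_stall = √4658 = 68.3 m/s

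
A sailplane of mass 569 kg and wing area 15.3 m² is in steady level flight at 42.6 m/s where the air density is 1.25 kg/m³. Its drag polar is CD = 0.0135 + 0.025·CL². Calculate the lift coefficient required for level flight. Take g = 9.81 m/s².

CL = 0.322

Level flight ⇒ L = W = m·g = 569 × 9.81 = 5581.9 N.
Dynamic pressure q = 0.5 × 1.25 × 42.6² = 1134 Pa.
CL = 2W/(ρv²S) = 2×5581.9/(1.25×42.6²×15.3) = 0.3217.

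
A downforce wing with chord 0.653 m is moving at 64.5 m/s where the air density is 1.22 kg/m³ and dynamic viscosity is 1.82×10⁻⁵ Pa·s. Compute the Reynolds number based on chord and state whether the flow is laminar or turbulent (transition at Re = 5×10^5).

Re = ρ·v·c/μ = 1.22 × 64.5 × 0.653 / (1.82×10⁻⁵) = 2.82×10^6
Since 2.82×10^6 > 5×10^5, the flow is turbulent.

Re = 2.82×10^6 (turbulent)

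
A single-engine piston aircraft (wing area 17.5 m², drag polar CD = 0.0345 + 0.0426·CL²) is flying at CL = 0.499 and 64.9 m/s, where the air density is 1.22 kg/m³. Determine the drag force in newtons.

CD = 0.0345 + 0.0426 × 0.499² = 0.04511
D = ½ρv²S·CD = ½ × 1.22 × 64.9² × 17.5 × 0.04511 = 2030 N

D = 2030 N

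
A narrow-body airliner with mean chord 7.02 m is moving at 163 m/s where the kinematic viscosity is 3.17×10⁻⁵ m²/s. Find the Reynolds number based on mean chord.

Re = 3.61×10^7

Re = v·c/ν = 163 × 7.02 / (3.17×10⁻⁵) = 3.61×10^7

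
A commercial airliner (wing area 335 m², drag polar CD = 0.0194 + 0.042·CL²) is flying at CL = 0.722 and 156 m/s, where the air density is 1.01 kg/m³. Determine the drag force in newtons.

D = 1.7×10^5 N

CD = 0.0194 + 0.042 × 0.722² = 0.04129
D = ½ρv²S·CD = ½ × 1.01 × 156² × 335 × 0.04129 = 1.7×10^5 N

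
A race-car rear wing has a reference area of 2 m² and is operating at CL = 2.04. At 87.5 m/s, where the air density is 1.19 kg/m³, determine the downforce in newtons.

Dynamic pressure q = ½ρv² = ½ × 1.19 × 87.5² = 4555 Pa.
L = q·S·CL = 4555 × 2 × 2.04 = 18600 N ≈ 18.6 kN

L = 18600 N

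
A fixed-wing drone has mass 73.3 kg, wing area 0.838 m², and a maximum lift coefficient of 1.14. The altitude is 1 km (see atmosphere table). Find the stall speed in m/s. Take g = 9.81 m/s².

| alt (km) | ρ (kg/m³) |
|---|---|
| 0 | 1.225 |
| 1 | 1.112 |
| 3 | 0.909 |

V_stall = 36.8 m/s

At 1 km, from the table: ρ = 1.112 kg/m³.
Stall occurs when L = W at CL,max. W = mg = 73.3 × 9.81 = 719.1 N.
V_stall = √(2W/(ρ·S·CL,max)) = √(2 × 719.1 / (1.112 × 0.838 × 1.14))
V_stall = √1354 = 36.8 m/s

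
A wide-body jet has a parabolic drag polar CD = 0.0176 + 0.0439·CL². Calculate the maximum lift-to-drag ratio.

(L/D)max = 18

For CD = CD0 + K·CL², (L/D)max occurs at CL* = √(CD0/K) and equals 1/(2√(K·CD0)).
(L/D)max = 1/(2√(0.0439 × 0.0176)) = 1/(2 × 0.0278) = 18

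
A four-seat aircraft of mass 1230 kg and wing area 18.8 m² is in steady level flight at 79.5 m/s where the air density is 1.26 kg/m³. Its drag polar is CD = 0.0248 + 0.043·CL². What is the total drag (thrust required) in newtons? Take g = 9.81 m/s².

Weight W = mg = 1230 × 9.81 = 12066 N; in level flight L = W.
q = ½ρv² = ½ × 1.26 × 79.5² = 3982 Pa.
CL = 2W/(ρv²S) = 2×12066/(1.26×79.5²×18.8) = 0.1612.
CD = 0.0248 + 0.043 × 0.1612² = 0.02592.
D = q·S·CD = 3982 × 18.8 × 0.02592 = 1940 N

D = 1940 N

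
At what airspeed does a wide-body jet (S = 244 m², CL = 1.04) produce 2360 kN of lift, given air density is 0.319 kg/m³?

v = 241 m/s

L = ½ρv²S·CL ⇒ v = √(2L/(ρ·S·CL))
v = √(2 × 2.36×10^6 / (0.319 × 244 × 1.04)) = √58310 = 241 m/s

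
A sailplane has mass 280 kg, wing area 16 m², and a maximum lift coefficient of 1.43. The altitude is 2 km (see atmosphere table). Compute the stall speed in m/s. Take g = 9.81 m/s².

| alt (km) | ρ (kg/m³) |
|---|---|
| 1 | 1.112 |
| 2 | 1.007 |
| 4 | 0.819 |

At 2 km, from the table: ρ = 1.007 kg/m³.
Stall occurs when L = W at CL,max. W = mg = 280 × 9.81 = 2747 N.
V_stall = √(2W/(ρ·S·CL,max)) = √(2 × 2747 / (1.007 × 16 × 1.43))
V_stall = √238.4 = 15.4 m/s

V_stall = 15.4 m/s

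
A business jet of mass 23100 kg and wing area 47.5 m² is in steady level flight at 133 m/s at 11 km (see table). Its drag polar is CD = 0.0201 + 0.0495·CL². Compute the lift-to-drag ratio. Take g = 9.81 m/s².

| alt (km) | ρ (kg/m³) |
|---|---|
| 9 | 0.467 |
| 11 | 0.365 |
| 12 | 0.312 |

L/D = 11.5

At 11 km, from the table: ρ = 0.365 kg/m³.
Level flight ⇒ L = W = m·g = 23100 × 9.81 = 2.2661×10^5 N.
Dynamic pressure q = 0.5 × 0.365 × 133² = 3228 Pa.
CL = 2W/(ρv²S) = 2×2.2661×10^5/(0.365×133²×47.5) = 1.478.
CD = 0.0201 + 0.0495 × 1.478² = 0.1282.
L/D = CL/CD = 1.478 / 0.1282 = 11.5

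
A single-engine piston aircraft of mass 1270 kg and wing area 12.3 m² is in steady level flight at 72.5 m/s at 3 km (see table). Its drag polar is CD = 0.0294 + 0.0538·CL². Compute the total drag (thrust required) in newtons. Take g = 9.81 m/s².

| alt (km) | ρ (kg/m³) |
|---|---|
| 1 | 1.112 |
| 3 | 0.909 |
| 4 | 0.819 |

At 3 km, from the table: ρ = 0.909 kg/m³.
In steady level flight, lift balances weight: W = mg = 1270 × 9.81 = 12459 N.
q = ½ρv² = ½ × 0.909 × 72.5² = 2389 Pa.
CL = W/(q·S) = 12459 / (2389 × 12.3) = 0.424.
CD = 0.0294 + 0.0538 × 0.424² = 0.03907.
D = q·S·CD = 2389 × 12.3 × 0.03907 = 1148 N

D = 1150 N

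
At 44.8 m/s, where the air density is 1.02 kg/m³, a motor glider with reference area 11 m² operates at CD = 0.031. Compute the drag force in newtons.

D = 349 N

Dynamic pressure q = ½ρv² = ½ × 1.02 × 44.8² = 1024 Pa.
D = q·S·CD = 1024 × 11 × 0.031 = 349 N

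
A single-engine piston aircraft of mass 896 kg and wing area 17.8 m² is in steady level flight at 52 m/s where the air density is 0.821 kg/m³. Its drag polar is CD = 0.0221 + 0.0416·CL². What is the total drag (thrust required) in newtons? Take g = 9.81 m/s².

D = 599 N

In steady level flight, lift balances weight: W = mg = 896 × 9.81 = 8789.8 N.
Dynamic pressure q = 0.5 × 0.821 × 52² = 1110 Pa.
Required CL = L/(qS) = 8789.8/(1110·17.8) = 0.4449.
CD = 0.0221 + 0.0416 × 0.4449² = 0.03033.
D = q·S·CD = 1110 × 17.8 × 0.03033 = 599.3 N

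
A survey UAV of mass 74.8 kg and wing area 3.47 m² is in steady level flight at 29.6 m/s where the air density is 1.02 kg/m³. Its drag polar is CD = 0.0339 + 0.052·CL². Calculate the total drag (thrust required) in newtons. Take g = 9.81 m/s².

In steady level flight, lift balances weight: W = mg = 74.8 × 9.81 = 733.79 N.
Dynamic pressure q = 0.5 × 1.02 × 29.6² = 446.8 Pa.
Required CL = L/(qS) = 733.79/(446.8·3.47) = 0.4732.
CD = 0.0339 + 0.052 × 0.4732² = 0.04555.
D = q·S·CD = 446.8 × 3.47 × 0.04555 = 70.62 N

D = 70.6 N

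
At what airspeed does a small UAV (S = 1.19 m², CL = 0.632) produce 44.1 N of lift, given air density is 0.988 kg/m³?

v = 10.9 m/s

L = ½ρv²S·CL ⇒ v = √(2L/(ρ·S·CL))
v = √(2 × 44.1 / (0.988 × 1.19 × 0.632)) = √118.7 = 10.9 m/s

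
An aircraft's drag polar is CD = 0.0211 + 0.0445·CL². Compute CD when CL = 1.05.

CD = 0.0211 + 0.0445 × 1.05² = 0.0211 + 0.04906 = 0.0702

CD = 0.0702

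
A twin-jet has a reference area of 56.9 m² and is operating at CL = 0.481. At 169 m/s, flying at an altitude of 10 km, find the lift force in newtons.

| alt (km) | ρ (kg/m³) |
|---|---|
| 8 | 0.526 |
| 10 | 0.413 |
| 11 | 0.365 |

L = 1.61×10^5 N

At 10 km, from the table: ρ = 0.413 kg/m³.
Dynamic pressure q = ½ρv² = ½ × 0.413 × 169² = 5898 Pa.
L = q·S·CL = 5898 × 56.9 × 0.481 = 1.61×10^5 N ≈ 161 kN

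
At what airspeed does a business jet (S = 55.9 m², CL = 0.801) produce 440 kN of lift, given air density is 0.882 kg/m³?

v = 149 m/s

L = ½ρv²S·CL ⇒ v = √(2L/(ρ·S·CL))
v = √(2 × 4.4×10^5 / (0.882 × 55.9 × 0.801)) = √22280 = 149 m/s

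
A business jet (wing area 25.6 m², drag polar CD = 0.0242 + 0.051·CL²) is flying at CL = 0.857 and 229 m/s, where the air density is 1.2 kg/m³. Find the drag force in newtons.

CD = 0.0242 + 0.051 × 0.857² = 0.06166
D = ½ρv²S·CD = ½ × 1.2 × 229² × 25.6 × 0.06166 = 49700 N

D = 49700 N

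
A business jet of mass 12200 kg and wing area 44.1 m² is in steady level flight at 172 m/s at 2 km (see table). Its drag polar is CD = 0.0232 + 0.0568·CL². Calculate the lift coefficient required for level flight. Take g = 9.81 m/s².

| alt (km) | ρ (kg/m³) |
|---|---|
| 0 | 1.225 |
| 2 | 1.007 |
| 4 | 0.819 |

At 2 km, from the table: ρ = 1.007 kg/m³.
Weight W = mg = 12200 × 9.81 = 1.1968×10^5 N; in level flight L = W.
q = ½ρv² = ½ × 1.007 × 172² = 14900 Pa.
Required CL = L/(qS) = 1.1968×10^5/(14900·44.1) = 0.1822.

CL = 0.182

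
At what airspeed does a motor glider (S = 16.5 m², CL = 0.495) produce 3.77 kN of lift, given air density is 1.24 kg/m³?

L = ½ρv²S·CL ⇒ v = √(2L/(ρ·S·CL))
v = √(2 × 3770 / (1.24 × 16.5 × 0.495)) = √744.5 = 27.3 m/s

v = 27.3 m/s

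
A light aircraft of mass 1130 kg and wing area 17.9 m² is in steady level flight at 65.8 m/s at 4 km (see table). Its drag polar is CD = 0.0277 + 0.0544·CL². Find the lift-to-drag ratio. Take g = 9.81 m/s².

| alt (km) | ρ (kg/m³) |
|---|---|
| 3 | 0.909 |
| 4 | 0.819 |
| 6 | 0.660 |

At 4 km, from the table: ρ = 0.819 kg/m³.
Level flight ⇒ L = W = m·g = 1130 × 9.81 = 11085 N.
Dynamic pressure q = 0.5 × 0.819 × 65.8² = 1773 Pa.
Required CL = L/(qS) = 11085/(1773·17.9) = 0.3493.
CD = 0.0277 + 0.0544 × 0.3493² = 0.03434.
L/D = CL/CD = 0.3493 / 0.03434 = 10.2

L/D = 10.2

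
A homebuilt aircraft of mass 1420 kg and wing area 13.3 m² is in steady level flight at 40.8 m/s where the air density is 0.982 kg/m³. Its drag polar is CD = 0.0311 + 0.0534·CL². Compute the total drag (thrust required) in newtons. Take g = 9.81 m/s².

D = 1290 N

In steady level flight, lift balances weight: W = mg = 1420 × 9.81 = 13930 N.
Dynamic pressure q = 0.5 × 0.982 × 40.8² = 817.3 Pa.
CL = 2W/(ρv²S) = 2×13930/(0.982×40.8²×13.3) = 1.281.
CD = 0.0311 + 0.0534 × 1.281² = 0.1188.
D = q·S·CD = 817.3 × 13.3 × 0.1188 = 1291 N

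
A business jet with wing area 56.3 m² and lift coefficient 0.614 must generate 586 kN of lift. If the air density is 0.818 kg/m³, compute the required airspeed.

L = ½ρv²S·CL ⇒ v = √(2L/(ρ·S·CL))
v = √(2 × 5.86×10^5 / (0.818 × 56.3 × 0.614)) = √41450 = 204 m/s

v = 204 m/s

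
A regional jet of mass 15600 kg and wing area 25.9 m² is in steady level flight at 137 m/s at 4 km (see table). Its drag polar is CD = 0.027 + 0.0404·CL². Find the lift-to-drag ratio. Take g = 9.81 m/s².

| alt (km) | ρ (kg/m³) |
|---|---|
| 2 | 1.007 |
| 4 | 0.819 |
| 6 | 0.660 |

At 4 km, from the table: ρ = 0.819 kg/m³.
In steady level flight, lift balances weight: W = mg = 15600 × 9.81 = 1.5304×10^5 N.
q = ½ρv² = ½ × 0.819 × 137² = 7686 Pa.
Required CL = L/(qS) = 1.5304×10^5/(7686·25.9) = 0.7688.
CD = 0.027 + 0.0404 × 0.7688² = 0.05088.
L/D = CL/CD = 0.7688 / 0.05088 = 15.1

L/D = 15.1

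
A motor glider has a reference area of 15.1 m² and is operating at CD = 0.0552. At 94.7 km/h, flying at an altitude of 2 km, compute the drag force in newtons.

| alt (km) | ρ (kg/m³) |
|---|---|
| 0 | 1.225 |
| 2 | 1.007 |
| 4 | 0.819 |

At 2 km, from the table: ρ = 1.007 kg/m³.
Convert speed: v = 94.7 km/h ÷ 3.6 = 26.31 m/s.
Dynamic pressure q = ½ρv² = ½ × 1.007 × 26.31² = 348.4 Pa.
D = q·S·CD = 348.4 × 15.1 × 0.0552 = 290 N

D = 290 N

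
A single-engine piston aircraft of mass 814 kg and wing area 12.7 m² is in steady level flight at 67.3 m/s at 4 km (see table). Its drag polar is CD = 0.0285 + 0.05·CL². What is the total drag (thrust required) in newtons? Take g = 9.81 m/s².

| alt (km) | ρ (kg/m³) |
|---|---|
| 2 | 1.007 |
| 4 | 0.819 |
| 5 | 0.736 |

D = 807 N

At 4 km, from the table: ρ = 0.819 kg/m³.
In steady level flight, lift balances weight: W = mg = 814 × 9.81 = 7985.3 N.
Dynamic pressure q = 0.5 × 0.819 × 67.3² = 1855 Pa.
Required CL = L/(qS) = 7985.3/(1855·12.7) = 0.339.
CD = 0.0285 + 0.05 × 0.339² = 0.03425.
D = q·S·CD = 1855 × 12.7 × 0.03425 = 806.7 N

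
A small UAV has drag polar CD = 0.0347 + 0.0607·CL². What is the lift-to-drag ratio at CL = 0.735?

L/D = 10.9

CD = 0.0347 + 0.0607 × 0.735² = 0.06749
L/D = CL/CD = 0.735 / 0.06749 = 10.9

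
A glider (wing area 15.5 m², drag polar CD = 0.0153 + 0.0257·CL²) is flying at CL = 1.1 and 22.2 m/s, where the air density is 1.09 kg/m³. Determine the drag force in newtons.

D = 193 N

CD = 0.0153 + 0.0257 × 1.1² = 0.0464
D = ½ρv²S·CD = ½ × 1.09 × 22.2² × 15.5 × 0.0464 = 193 N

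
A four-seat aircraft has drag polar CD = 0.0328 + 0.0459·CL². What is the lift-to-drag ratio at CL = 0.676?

L/D = 12.6

CD = 0.0328 + 0.0459 × 0.676² = 0.05378
L/D = CL/CD = 0.676 / 0.05378 = 12.6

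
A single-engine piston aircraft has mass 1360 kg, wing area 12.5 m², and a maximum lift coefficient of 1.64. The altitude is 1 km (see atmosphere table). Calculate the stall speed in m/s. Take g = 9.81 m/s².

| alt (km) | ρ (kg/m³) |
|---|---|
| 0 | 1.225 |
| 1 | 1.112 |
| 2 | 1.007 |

V_stall = 34.2 m/s

At 1 km, from the table: ρ = 1.112 kg/m³.
At stall, lift equals weight: L = W = m·g = 1360 × 9.81 = 13340 N.
From L = ½ρV²S·CL,max = W: V_stall = √(2W/(ρSCL,max)) = √(2·13340/(1.112·12.5·1.64))
V_stall = √1171 = 34.2 m/s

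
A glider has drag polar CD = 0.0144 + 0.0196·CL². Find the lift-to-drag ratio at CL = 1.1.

CD = 0.0144 + 0.0196 × 1.1² = 0.03812
L/D = CL/CD = 1.1 / 0.03812 = 28.9

L/D = 28.9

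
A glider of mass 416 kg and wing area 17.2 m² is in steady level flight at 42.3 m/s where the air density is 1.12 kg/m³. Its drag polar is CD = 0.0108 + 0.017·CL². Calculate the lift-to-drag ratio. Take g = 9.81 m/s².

Level flight ⇒ L = W = m·g = 416 × 9.81 = 4081 N.
q = ½ρv² = ½ × 1.12 × 42.3² = 1002 Pa.
CL = W/(q·S) = 4081 / (1002 × 17.2) = 0.2368.
CD = 0.0108 + 0.017 × 0.2368² = 0.01175.
L/D = CL/CD = 0.2368 / 0.01175 = 20.1

L/D = 20.1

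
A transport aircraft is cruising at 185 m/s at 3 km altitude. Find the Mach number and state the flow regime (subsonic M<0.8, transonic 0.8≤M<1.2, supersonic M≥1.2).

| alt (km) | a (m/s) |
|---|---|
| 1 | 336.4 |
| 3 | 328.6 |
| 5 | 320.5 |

M = 0.563 (subsonic)

At 3 km, from the table: a = 328.6 m/s.
M = v/a = 185 / 328.6 = 0.563
M = 0.563 → subsonic.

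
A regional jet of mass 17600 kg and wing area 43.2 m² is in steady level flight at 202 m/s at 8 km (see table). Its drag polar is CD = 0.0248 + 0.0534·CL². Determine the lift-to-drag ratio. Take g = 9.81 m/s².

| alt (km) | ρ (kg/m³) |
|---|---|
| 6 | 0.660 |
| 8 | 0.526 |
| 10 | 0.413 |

At 8 km, from the table: ρ = 0.526 kg/m³.
Weight W = mg = 17600 × 9.81 = 1.7266×10^5 N; in level flight L = W.
Dynamic pressure q = 0.5 × 0.526 × 202² = 10730 Pa.
CL = 2W/(ρv²S) = 2×1.7266×10^5/(0.526×202²×43.2) = 0.3724.
CD = 0.0248 + 0.0534 × 0.3724² = 0.03221.
L/D = CL/CD = 0.3724 / 0.03221 = 11.6

L/D = 11.6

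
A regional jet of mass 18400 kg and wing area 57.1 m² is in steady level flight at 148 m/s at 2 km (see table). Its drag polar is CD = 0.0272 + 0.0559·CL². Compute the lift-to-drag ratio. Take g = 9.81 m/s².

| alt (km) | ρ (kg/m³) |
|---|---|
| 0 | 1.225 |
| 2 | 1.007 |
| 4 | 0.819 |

At 2 km, from the table: ρ = 1.007 kg/m³.
Weight W = mg = 18400 × 9.81 = 1.805×10^5 N; in level flight L = W.
q = ½ρv² = ½ × 1.007 × 148² = 11030 Pa.
CL = W/(q·S) = 1.805×10^5 / (11030 × 57.1) = 0.2866.
CD = 0.0272 + 0.0559 × 0.2866² = 0.03179.
L/D = CL/CD = 0.2866 / 0.03179 = 9.02

L/D = 9.02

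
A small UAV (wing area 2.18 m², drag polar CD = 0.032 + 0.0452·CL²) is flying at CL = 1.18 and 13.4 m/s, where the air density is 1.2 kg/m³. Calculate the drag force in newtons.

CD = 0.032 + 0.0452 × 1.18² = 0.09494
D = ½ρv²S·CD = ½ × 1.2 × 13.4² × 2.18 × 0.09494 = 22.3 N

D = 22.3 N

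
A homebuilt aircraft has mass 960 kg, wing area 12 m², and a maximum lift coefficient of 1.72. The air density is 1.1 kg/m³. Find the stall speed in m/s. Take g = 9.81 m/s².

At stall, lift equals weight: L = W = m·g = 960 × 9.81 = 9418 N.
V_stall = √(2W/(ρ·S·CL,max)) = √(2 × 9418 / (1.1 × 12 × 1.72))
V_stall = √829.6 = 28.8 m/s

V_stall = 28.8 m/s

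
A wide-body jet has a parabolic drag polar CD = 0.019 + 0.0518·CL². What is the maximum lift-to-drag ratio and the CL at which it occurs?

For CD = CD0 + K·CL², (L/D)max occurs at CL* = √(CD0/K) and equals 1/(2√(K·CD0)).
(L/D)max = 1/(2√(0.0518 × 0.019)) = 1/(2 × 0.03137) = 15.9
CL* = √(0.019/0.0518) = 0.606

(L/D)max = 15.9, at CL = 0.606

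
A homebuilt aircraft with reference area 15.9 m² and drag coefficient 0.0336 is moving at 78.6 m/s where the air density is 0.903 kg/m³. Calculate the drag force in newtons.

Dynamic pressure q = ½ρv² = ½ × 0.903 × 78.6² = 2789 Pa.
D = q·S·CD = 2789 × 15.9 × 0.0336 = 1490 N

D = 1490 N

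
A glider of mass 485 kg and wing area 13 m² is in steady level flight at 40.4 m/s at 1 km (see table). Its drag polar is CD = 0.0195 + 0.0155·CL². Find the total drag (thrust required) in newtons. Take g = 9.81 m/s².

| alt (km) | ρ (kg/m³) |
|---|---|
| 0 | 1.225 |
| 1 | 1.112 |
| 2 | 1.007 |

At 1 km, from the table: ρ = 1.112 kg/m³.
In steady level flight, lift balances weight: W = mg = 485 × 9.81 = 4757.9 N.
Dynamic pressure q = 0.5 × 1.112 × 40.4² = 907.5 Pa.
CL = W/(q·S) = 4757.9 / (907.5 × 13) = 0.4033.
CD = 0.0195 + 0.0155 × 0.4033² = 0.02202.
D = q·S·CD = 907.5 × 13 × 0.02202 = 259.8 N

D = 260 N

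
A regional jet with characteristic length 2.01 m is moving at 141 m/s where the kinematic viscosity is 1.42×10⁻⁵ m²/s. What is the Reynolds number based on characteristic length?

Re = 2×10^7

Re = v·c/ν = 141 × 2.01 / (1.42×10⁻⁵) = 2×10^7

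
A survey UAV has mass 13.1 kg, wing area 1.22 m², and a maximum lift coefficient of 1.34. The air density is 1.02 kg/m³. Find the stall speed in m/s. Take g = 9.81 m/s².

Weight W = mg = 13.1 × 9.81 = 128.5 N.
From L = ½ρV²S·CL,max = W: V_stall = √(2W/(ρSCL,max)) = √(2·128.5/(1.02·1.22·1.34))
V_stall = √154.1 = 12.4 m/s

V_stall = 12.4 m/s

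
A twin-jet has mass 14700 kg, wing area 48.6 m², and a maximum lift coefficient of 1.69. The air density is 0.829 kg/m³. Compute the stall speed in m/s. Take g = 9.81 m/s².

V_stall = 65.1 m/s

Weight W = mg = 14700 × 9.81 = 1.442×10^5 N.
From L = ½ρV²S·CL,max = W: V_stall = √(2W/(ρSCL,max)) = √(2·1.442×10^5/(0.829·48.6·1.69))
V_stall = √4236 = 65.1 m/s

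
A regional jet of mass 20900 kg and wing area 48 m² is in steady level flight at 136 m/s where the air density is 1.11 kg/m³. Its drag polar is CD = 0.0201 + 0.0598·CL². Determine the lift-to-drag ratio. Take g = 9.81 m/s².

In steady level flight, lift balances weight: W = mg = 20900 × 9.81 = 2.0503×10^5 N.
Dynamic pressure q = 0.5 × 1.11 × 136² = 10270 Pa.
CL = 2W/(ρv²S) = 2×2.0503×10^5/(1.11×136²×48) = 0.4161.
CD = 0.0201 + 0.0598 × 0.4161² = 0.03045.
L/D = CL/CD = 0.4161 / 0.03045 = 13.7

L/D = 13.7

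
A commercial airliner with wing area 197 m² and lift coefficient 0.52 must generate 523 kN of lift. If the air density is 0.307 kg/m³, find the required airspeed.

v = 182 m/s

L = ½ρv²S·CL ⇒ v = √(2L/(ρ·S·CL))
v = √(2 × 5.23×10^5 / (0.307 × 197 × 0.52)) = √33260 = 182 m/s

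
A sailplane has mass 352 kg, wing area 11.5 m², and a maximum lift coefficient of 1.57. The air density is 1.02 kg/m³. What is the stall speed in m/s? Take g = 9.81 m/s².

Weight W = mg = 352 × 9.81 = 3453 N.
V_stall = √(2W/(ρ·S·CL,max)) = √(2 × 3453 / (1.02 × 11.5 × 1.57))
V_stall = √375 = 19.4 m/s

V_stall = 19.4 m/s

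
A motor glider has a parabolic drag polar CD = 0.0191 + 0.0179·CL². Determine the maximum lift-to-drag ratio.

For CD = CD0 + K·CL², (L/D)max occurs at CL* = √(CD0/K) and equals 1/(2√(K·CD0)).
(L/D)max = 1/(2√(0.0179 × 0.0191)) = 1/(2 × 0.01849) = 27

(L/D)max = 27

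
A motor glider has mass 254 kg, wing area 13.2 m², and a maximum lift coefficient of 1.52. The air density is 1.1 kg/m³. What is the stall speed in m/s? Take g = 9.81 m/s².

V_stall = 15 m/s

Weight W = mg = 254 × 9.81 = 2492 N.
V_stall = √(2W/(ρ·S·CL,max)) = √(2 × 2492 / (1.1 × 13.2 × 1.52))
V_stall = √225.8 = 15 m/s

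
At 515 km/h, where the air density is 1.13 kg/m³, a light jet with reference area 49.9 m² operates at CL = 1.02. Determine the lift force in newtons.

L = 5.89×10^5 N

Convert speed: v = 515 km/h ÷ 3.6 = 143.1 m/s.
L = ½ρv²S·CL = ½ × 1.13 × 143.1² × 49.9 × 1.02 = 5.89×10^5 N ≈ 589 kN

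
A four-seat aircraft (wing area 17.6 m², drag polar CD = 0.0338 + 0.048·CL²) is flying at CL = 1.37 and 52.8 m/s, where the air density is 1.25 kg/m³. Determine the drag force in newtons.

D = 3800 N

CD = 0.0338 + 0.048 × 1.37² = 0.1239
D = ½ρv²S·CD = ½ × 1.25 × 52.8² × 17.6 × 0.1239 = 3800 N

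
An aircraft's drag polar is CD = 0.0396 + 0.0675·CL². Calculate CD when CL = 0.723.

CD = 0.0396 + 0.0675 × 0.723² = 0.0396 + 0.03528 = 0.0749

CD = 0.0749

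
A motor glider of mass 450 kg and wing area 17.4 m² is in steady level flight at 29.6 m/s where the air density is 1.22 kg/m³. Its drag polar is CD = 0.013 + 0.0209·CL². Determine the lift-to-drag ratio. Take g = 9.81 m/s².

Level flight ⇒ L = W = m·g = 450 × 9.81 = 4414.5 N.
Dynamic pressure q = 0.5 × 1.22 × 29.6² = 534.5 Pa.
CL = W/(q·S) = 4414.5 / (534.5 × 17.4) = 0.4747.
CD = 0.013 + 0.0209 × 0.4747² = 0.01771.
L/D = CL/CD = 0.4747 / 0.01771 = 26.8

L/D = 26.8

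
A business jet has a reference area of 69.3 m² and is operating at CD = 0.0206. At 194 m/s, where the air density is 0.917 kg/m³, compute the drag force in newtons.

Dynamic pressure q = ½ρv² = ½ × 0.917 × 194² = 17260 Pa.
D = q·S·CD = 17260 × 69.3 × 0.0206 = 24600 N ≈ 24.6 kN

D = 24600 N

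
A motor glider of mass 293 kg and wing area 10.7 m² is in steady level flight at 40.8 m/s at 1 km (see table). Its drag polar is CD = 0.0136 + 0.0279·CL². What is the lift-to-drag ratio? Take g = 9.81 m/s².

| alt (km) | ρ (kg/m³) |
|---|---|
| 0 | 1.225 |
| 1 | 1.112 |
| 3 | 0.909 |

At 1 km, from the table: ρ = 1.112 kg/m³.
Weight W = mg = 293 × 9.81 = 2874.3 N; in level flight L = W.
q = ½ρv² = ½ × 1.112 × 40.8² = 925.5 Pa.
Required CL = L/(qS) = 2874.3/(925.5·10.7) = 0.2902.
CD = 0.0136 + 0.0279 × 0.2902² = 0.01595.
L/D = CL/CD = 0.2902 / 0.01595 = 18.2

L/D = 18.2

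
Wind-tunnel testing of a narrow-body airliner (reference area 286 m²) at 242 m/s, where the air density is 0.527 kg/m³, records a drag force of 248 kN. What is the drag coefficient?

CD = 0.0562

From D = ½ρv²S·CD, rearranging gives CD = 2D/(ρv²S).
CD = 2 × 2.48×10^5 / (0.527 × 242² × 286) = 0.0562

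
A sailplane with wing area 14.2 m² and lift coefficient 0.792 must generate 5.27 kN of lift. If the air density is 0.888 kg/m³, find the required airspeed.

v = 32.5 m/s

L = ½ρv²S·CL ⇒ v = √(2L/(ρ·S·CL))
v = √(2 × 5270 / (0.888 × 14.2 × 0.792)) = √1055 = 32.5 m/s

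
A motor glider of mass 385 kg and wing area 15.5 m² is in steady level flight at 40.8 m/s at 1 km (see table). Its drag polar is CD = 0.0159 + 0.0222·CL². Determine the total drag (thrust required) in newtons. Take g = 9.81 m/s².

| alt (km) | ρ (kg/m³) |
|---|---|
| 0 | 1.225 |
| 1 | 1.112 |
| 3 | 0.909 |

D = 250 N

At 1 km, from the table: ρ = 1.112 kg/m³.
Weight W = mg = 385 × 9.81 = 3776.9 N; in level flight L = W.
q = ½ρv² = ½ × 1.112 × 40.8² = 925.5 Pa.
Required CL = L/(qS) = 3776.9/(925.5·15.5) = 0.2633.
CD = 0.0159 + 0.0222 × 0.2633² = 0.01744.
D = q·S·CD = 925.5 × 15.5 × 0.01744 = 250.2 N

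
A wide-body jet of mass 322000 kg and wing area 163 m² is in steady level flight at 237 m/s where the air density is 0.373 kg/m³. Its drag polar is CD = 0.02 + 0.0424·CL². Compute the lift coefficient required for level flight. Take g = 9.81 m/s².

CL = 1.85

Weight W = mg = 322000 × 9.81 = 3.1588×10^6 N; in level flight L = W.
Dynamic pressure q = 0.5 × 0.373 × 237² = 10480 Pa.
Required CL = L/(qS) = 3.1588×10^6/(10480·163) = 1.85.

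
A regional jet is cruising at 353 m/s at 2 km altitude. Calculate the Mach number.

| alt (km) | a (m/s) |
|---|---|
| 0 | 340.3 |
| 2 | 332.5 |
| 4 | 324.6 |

M = 1.06

At 2 km, from the table: a = 332.5 m/s.
M = v/a = 353 / 332.5 = 1.06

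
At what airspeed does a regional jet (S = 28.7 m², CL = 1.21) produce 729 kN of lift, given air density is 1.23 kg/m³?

v = 185 m/s

L = ½ρv²S·CL ⇒ v = √(2L/(ρ·S·CL))
v = √(2 × 7.29×10^5 / (1.23 × 28.7 × 1.21)) = √34130 = 185 m/s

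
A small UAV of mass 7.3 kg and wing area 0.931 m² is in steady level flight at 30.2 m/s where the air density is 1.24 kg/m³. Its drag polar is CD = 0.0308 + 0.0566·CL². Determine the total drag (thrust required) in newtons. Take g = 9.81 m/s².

D = 16.8 N

In steady level flight, lift balances weight: W = mg = 7.3 × 9.81 = 71.613 N.
Dynamic pressure q = 0.5 × 1.24 × 30.2² = 565.5 Pa.
CL = 2W/(ρv²S) = 2×71.613/(1.24×30.2²×0.931) = 0.136.
CD = 0.0308 + 0.0566 × 0.136² = 0.03185.
D = q·S·CD = 565.5 × 0.931 × 0.03185 = 16.77 N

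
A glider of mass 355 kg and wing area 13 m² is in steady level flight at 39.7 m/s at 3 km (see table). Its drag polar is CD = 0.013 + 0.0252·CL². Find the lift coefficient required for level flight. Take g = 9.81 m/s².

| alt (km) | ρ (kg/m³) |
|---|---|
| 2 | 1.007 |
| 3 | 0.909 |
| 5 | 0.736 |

CL = 0.374

At 3 km, from the table: ρ = 0.909 kg/m³.
Level flight ⇒ L = W = m·g = 355 × 9.81 = 3482.6 N.
q = ½ρv² = ½ × 0.909 × 39.7² = 716.3 Pa.
CL = W/(q·S) = 3482.6 / (716.3 × 13) = 0.374.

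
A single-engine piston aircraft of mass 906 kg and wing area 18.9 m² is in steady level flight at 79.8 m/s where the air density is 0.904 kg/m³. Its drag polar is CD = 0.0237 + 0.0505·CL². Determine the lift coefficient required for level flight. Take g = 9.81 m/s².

In steady level flight, lift balances weight: W = mg = 906 × 9.81 = 8887.9 N.
Dynamic pressure q = 0.5 × 0.904 × 79.8² = 2878 Pa.
CL = W/(q·S) = 8887.9 / (2878 × 18.9) = 0.1634.

CL = 0.163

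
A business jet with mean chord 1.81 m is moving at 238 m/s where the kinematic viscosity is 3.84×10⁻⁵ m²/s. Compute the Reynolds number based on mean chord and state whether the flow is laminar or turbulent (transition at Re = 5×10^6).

Re = 1.12×10^7 (turbulent)

Re = v·c/ν = 238 × 1.81 / (3.84×10⁻⁵) = 1.12×10^7
Since 1.12×10^7 > 5×10^6, the flow is turbulent.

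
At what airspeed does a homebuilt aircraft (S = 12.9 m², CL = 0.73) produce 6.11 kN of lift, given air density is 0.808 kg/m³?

L = ½ρv²S·CL ⇒ v = √(2L/(ρ·S·CL))
v = √(2 × 6110 / (0.808 × 12.9 × 0.73)) = √1606 = 40.1 m/s

v = 40.1 m/s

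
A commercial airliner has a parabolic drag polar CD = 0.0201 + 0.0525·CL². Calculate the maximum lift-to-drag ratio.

For CD = CD0 + K·CL², (L/D)max occurs at CL* = √(CD0/K) and equals 1/(2√(K·CD0)).
(L/D)max = 1/(2√(0.0525 × 0.0201)) = 1/(2 × 0.03248) = 15.4

(L/D)max = 15.4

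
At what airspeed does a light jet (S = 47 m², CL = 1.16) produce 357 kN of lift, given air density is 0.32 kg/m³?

L = ½ρv²S·CL ⇒ v = √(2L/(ρ·S·CL))
v = √(2 × 3.57×10^5 / (0.32 × 47 × 1.16)) = √40930 = 202 m/s

v = 202 m/s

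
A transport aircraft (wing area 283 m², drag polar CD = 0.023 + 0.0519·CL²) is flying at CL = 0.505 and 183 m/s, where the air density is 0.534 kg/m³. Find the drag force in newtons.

CD = 0.023 + 0.0519 × 0.505² = 0.03624
D = ½ρv²S·CD = ½ × 0.534 × 183² × 283 × 0.03624 = 91700 N

D = 91700 N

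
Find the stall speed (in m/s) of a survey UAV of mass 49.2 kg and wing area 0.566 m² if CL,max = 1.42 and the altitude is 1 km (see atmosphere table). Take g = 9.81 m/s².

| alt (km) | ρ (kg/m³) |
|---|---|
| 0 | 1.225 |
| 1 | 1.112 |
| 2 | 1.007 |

At 1 km, from the table: ρ = 1.112 kg/m³.
Weight W = mg = 49.2 × 9.81 = 482.7 N.
V_stall = √(2W/(ρ·S·CL,max)) = √(2 × 482.7 / (1.112 × 0.566 × 1.42))
V_stall = √1080 = 32.9 m/s

V_stall = 32.9 m/s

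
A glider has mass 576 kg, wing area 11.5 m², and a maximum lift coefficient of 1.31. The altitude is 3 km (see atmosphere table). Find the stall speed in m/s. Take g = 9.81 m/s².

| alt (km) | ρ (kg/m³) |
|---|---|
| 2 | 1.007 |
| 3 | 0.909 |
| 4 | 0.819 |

At 3 km, from the table: ρ = 0.909 kg/m³.
Stall occurs when L = W at CL,max. W = mg = 576 × 9.81 = 5651 N.
From L = ½ρV²S·CL,max = W: V_stall = √(2W/(ρSCL,max)) = √(2·5651/(0.909·11.5·1.31))
V_stall = √825.3 = 28.7 m/s

V_stall = 28.7 m/s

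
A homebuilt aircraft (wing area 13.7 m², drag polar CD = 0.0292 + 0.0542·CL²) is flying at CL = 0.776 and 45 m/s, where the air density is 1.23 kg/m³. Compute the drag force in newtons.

D = 1060 N

CD = 0.0292 + 0.0542 × 0.776² = 0.06184
D = ½ρv²S·CD = ½ × 1.23 × 45² × 13.7 × 0.06184 = 1060 N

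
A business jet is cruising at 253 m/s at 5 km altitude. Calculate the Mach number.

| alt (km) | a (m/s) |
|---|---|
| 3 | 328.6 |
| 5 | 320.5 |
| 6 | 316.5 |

M = 0.789

At 5 km, from the table: a = 320.5 m/s.
M = v/a = 253 / 320.5 = 0.789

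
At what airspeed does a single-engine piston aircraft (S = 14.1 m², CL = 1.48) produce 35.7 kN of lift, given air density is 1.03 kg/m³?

L = ½ρv²S·CL ⇒ v = √(2L/(ρ·S·CL))
v = √(2 × 35700 / (1.03 × 14.1 × 1.48)) = √3322 = 57.6 m/s

v = 57.6 m/s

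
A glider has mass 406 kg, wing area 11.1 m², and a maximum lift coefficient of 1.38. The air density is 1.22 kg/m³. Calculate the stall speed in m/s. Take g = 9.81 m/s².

Stall occurs when L = W at CL,max. W = mg = 406 × 9.81 = 3983 N.
From L = ½ρV²S·CL,max = W: V_stall = √(2W/(ρSCL,max)) = √(2·3983/(1.22·11.1·1.38))
V_stall = √426.2 = 20.6 m/s

V_stall = 20.6 m/s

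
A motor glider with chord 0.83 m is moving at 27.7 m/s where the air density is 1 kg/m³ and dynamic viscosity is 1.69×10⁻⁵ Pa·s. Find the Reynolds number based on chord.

Re = ρ·v·c/μ = 1 × 27.7 × 0.83 / (1.69×10⁻⁵) = 1.36×10^6

Re = 1.36×10^6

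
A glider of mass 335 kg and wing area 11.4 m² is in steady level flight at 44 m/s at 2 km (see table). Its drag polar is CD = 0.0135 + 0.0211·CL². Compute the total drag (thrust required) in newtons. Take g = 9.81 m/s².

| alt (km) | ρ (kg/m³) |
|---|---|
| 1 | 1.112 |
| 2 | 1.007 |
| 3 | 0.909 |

At 2 km, from the table: ρ = 1.007 kg/m³.
In steady level flight, lift balances weight: W = mg = 335 × 9.81 = 3286.4 N.
q = ½ρv² = ½ × 1.007 × 44² = 974.8 Pa.
CL = 2W/(ρv²S) = 2×3286.4/(1.007×44²×11.4) = 0.2957.
CD = 0.0135 + 0.0211 × 0.2957² = 0.01535.
D = q·S·CD = 974.8 × 11.4 × 0.01535 = 170.5 N

D = 171 N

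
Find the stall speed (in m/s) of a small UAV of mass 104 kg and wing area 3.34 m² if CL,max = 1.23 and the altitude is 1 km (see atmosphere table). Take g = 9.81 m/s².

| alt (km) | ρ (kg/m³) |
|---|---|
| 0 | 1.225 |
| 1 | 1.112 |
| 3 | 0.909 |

At 1 km, from the table: ρ = 1.112 kg/m³.
At stall, lift equals weight: L = W = m·g = 104 × 9.81 = 1020 N.
From L = ½ρV²S·CL,max = W: V_stall = √(2W/(ρSCL,max)) = √(2·1020/(1.112·3.34·1.23))
V_stall = √446.7 = 21.1 m/s

V_stall = 21.1 m/s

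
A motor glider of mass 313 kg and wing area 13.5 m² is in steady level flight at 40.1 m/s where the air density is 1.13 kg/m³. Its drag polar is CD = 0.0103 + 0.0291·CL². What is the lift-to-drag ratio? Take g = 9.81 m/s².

In steady level flight, lift balances weight: W = mg = 313 × 9.81 = 3070.5 N.
q = ½ρv² = ½ × 1.13 × 40.1² = 908.5 Pa.
Required CL = L/(qS) = 3070.5/(908.5·13.5) = 0.2503.
CD = 0.0103 + 0.0291 × 0.2503² = 0.01212.
L/D = CL/CD = 0.2503 / 0.01212 = 20.6

L/D = 20.6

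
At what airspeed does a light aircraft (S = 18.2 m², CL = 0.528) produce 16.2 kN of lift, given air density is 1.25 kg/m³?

L = ½ρv²S·CL ⇒ v = √(2L/(ρ·S·CL))
v = √(2 × 16200 / (1.25 × 18.2 × 0.528)) = √2697 = 51.9 m/s

v = 51.9 m/s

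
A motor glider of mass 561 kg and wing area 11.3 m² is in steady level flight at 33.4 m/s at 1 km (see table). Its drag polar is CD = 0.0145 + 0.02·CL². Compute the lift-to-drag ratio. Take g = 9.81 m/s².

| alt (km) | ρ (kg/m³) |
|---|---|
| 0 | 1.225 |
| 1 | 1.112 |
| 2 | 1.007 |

L/D = 29.3

At 1 km, from the table: ρ = 1.112 kg/m³.
In steady level flight, lift balances weight: W = mg = 561 × 9.81 = 5503.4 N.
q = ½ρv² = ½ × 1.112 × 33.4² = 620.3 Pa.
CL = W/(q·S) = 5503.4 / (620.3 × 11.3) = 0.7852.
CD = 0.0145 + 0.02 × 0.7852² = 0.02683.
L/D = CL/CD = 0.7852 / 0.02683 = 29.3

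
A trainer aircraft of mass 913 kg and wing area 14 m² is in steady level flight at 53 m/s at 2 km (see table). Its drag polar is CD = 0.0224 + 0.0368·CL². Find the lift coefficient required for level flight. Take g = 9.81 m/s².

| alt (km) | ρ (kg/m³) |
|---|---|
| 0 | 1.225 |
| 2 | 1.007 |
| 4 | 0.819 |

At 2 km, from the table: ρ = 1.007 kg/m³.
In steady level flight, lift balances weight: W = mg = 913 × 9.81 = 8956.5 N.
Dynamic pressure q = 0.5 × 1.007 × 53² = 1414 Pa.
CL = W/(q·S) = 8956.5 / (1414 × 14) = 0.4523.

CL = 0.452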